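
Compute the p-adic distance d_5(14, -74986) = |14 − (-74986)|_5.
d_5(14, -74986) = 1/3125

Step 1 — x − y = 14 − (-74986) = 75000. Step 2 — v_5(75000) = 5 (factor: 75000 = (5^5 · 24); the sign does not affect v_p). Step 3 — |x − y|_5 = 5^{-5} = 1/3125.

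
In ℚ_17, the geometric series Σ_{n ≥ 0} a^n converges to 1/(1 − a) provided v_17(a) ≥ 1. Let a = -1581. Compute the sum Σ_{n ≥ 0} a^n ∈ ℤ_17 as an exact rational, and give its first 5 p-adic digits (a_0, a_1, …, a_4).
Σ a^n = 1/(1 − a) = 1/1582;  first 5 digits = (1, 9, 7, 13, 7)

v_17(a) = 1 ≥ 1, so the series converges in ℤ_17 to 1/(1 − a) = 1/(1 − (-1581)) = 1/1582. Expand this rational in ℤ_17: compute digits iteratively via d_i = x_i mod 17, x_{i+1} = (x_i − d_i)/17. The first 5 digits are (1, 9, 7, 13, 7).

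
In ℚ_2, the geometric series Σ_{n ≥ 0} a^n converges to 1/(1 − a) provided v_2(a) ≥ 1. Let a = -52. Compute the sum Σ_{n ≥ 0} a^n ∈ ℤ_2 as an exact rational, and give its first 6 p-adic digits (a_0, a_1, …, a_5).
Σ a^n = 1/(1 − a) = 1/53;  first 6 digits = (1, 0, 1, 1, 1, 0)

v_2(a) = 2 ≥ 1, so the series converges in ℤ_2 to 1/(1 − a) = 1/(1 − (-52)) = 1/53. Expand this rational in ℤ_2: compute digits iteratively via d_i = x_i mod 2, x_{i+1} = (x_i − d_i)/2. The first 6 digits are (1, 0, 1, 1, 1, 0).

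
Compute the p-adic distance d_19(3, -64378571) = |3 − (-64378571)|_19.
d_19(3, -64378571) = 1/2476099

Step 1 — x − y = 3 − (-64378571) = 64378574. Step 2 — v_19(64378574) = 5 (factor: 64378574 = (19^5 · 26); the sign does not affect v_p). Step 3 — |x − y|_19 = 19^{-5} = 1/2476099.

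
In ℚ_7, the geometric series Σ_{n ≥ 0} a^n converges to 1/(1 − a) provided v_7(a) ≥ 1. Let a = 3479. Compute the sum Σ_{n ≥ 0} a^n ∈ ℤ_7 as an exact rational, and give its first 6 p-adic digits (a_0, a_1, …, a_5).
Σ a^n = 1/(1 − a) = -1/3478;  first 6 digits = (1, 0, 1, 3, 2, 6)

v_7(a) = 2 ≥ 1, so the series converges in ℤ_7 to 1/(1 − a) = 1/(1 − 3479) = -1/3478. Expand this rational in ℤ_7: compute digits iteratively via d_i = x_i mod 7, x_{i+1} = (x_i − d_i)/7. The first 6 digits are (1, 0, 1, 3, 2, 6).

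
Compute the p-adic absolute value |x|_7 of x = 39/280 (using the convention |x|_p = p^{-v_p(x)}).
|39/280|_7 = 7

Step 1 — compute v_7(x) by factoring powers of 7 out of the numerator and denominator: v_7(39/280) = -1. Step 2 — apply |x|_p = p^{-v_p(x)} = 7^{1} = 7.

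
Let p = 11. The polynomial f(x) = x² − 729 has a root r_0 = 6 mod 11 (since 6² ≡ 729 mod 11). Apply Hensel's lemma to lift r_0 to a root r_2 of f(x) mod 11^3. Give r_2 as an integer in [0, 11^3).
r_2 = 1304 (mod 1331)

Hensel's recurrence: r_{i+1} = r_i − f(r_i)·(f′(r_i))^{-1} mod 11^{i+2}, with f′(x) = 2x. Iterate:
  r_0 = 6 (mod 11)
  r_1 = 94 (mod 121)
  r_2 = 1304 (mod 1331)
Final: r_2 = 1304, and one checks f(r_2) ≡ 0 mod 11^3.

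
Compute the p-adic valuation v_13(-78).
v_13(-78) = 1

v_13(n) is the largest exponent k such that 13^k divides n. Factor out: -78 = -13^1 · 6. (Sign doesn't affect v_p.) So v_13(-78) = 1.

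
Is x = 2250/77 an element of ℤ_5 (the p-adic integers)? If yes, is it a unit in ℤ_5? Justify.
x ∈ ℤ_5 but not a unit; v_5(x) = 3 > 0

ℤ_5 = {x ∈ ℚ_5 : v_5(x) ≥ 0} and ℤ_5^× = {x ∈ ℤ_5 : v_5(x) = 0}. Here v_5(2250/77) = v_5(num) − v_5(den) = 3; compare against these criteria.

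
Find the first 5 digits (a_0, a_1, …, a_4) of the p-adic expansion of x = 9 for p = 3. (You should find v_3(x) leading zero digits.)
(a_0, …, a_4) = (0, 0, 1, 0, 0)

v_3(9) = 2, so a_0 = ... = a_1 = 0. Factor out: x = 3^2 · u with u = 1 a unit in ℤ_3. Expand u iteratively via a_{v+i} = u_i mod 3, u_{i+1} = (u_i − a_{v+i})/3:
  u_0 = 1;  a_2 = 1;  u_1 = (u_0 − 1)/3 = 0
  u_1 = 0;  a_3 = 0;  u_2 = (u_1 − 0)/3 = 0
  u_2 = 0;  a_4 = 0;  u_3 = (u_2 − 0)/3 = 0
Digits: (0, 0, 1, 0, 0).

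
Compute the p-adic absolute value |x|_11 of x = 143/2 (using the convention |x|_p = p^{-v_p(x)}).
|143/2|_11 = 1/11

Step 1 — compute v_11(x) by factoring powers of 11 out of the numerator and denominator: v_11(143/2) = 1. Step 2 — apply |x|_p = p^{-v_p(x)} = 11^{-1} = 1/11.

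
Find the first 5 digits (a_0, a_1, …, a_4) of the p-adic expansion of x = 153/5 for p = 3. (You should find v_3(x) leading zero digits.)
(a_0, …, a_4) = (0, 0, 1, 2, 2)

v_3(153/5) = 2, so a_0 = ... = a_1 = 0. Factor out: x = 3^2 · u with u = 17/5 a unit in ℤ_3. Expand u iteratively via a_{v+i} = u_i mod 3, u_{i+1} = (u_i − a_{v+i})/3:
  u_0 = 17/5;  a_2 = 1;  u_1 = (u_0 − 1)/3 = 4/5
  u_1 = 4/5;  a_3 = 2;  u_2 = (u_1 − 2)/3 = -2/5
  u_2 = -2/5;  a_4 = 2;  u_3 = (u_2 − 2)/3 = -4/5
Digits: (0, 0, 1, 2, 2).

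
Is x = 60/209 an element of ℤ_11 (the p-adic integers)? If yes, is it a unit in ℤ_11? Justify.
x ∉ ℤ_11 (v_11(x) = -1 < 0)

ℤ_11 = {x ∈ ℚ_11 : v_11(x) ≥ 0} and ℤ_11^× = {x ∈ ℤ_11 : v_11(x) = 0}. Here v_11(60/209) = v_11(num) − v_11(den) = -1; compare against these criteria.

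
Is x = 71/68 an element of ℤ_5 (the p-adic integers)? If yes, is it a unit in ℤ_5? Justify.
x ∈ ℤ_5^× (unit); v_5(x) = 0

ℤ_5 = {x ∈ ℚ_5 : v_5(x) ≥ 0} and ℤ_5^× = {x ∈ ℤ_5 : v_5(x) = 0}. Here v_5(71/68) = v_5(num) − v_5(den) = 0; compare against these criteria.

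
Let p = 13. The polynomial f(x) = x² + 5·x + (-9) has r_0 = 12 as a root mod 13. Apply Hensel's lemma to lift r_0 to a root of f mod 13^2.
r_1 = 116 (mod 169)

Hensel: r_{i+1} = r_i − f(r_i)·(f′(r_i))^{-1} mod 13^{i+2}, f′(x) = 2x + 5. Iterate:
  r_0 = 12 (mod 13)
  r_1 = 116 (mod 169)
Final: r = 116 satisfies f(r) ≡ 0 mod 13^2.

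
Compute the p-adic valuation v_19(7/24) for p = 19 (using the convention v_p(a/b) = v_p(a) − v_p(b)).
v_19(7/24) = 0

Factor powers of 19 from the numerator and denominator of the reduced fraction: 7 = 19^0 · 7 and 24 = 19^0 · 24. Apply v_p(a/b) = v_p(a) − v_p(b): v_19(7/24) = 0 − 0 = 0.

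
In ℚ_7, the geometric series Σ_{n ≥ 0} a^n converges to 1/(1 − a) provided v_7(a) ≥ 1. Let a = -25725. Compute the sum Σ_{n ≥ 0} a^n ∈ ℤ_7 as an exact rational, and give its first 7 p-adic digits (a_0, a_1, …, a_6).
Σ a^n = 1/(1 − a) = 1/25726;  first 7 digits = (1, 0, 0, 2, 3, 5, 3)

v_7(a) = 3 ≥ 1, so the series converges in ℤ_7 to 1/(1 − a) = 1/(1 − (-25725)) = 1/25726. Expand this rational in ℤ_7: compute digits iteratively via d_i = x_i mod 7, x_{i+1} = (x_i − d_i)/7. The first 7 digits are (1, 0, 0, 2, 3, 5, 3).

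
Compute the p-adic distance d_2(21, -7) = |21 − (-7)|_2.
d_2(21, -7) = 1/4

Step 1 — x − y = 21 − (-7) = 28. Step 2 — v_2(28) = 2 (factor: 28 = (2^2 · 7); the sign does not affect v_p). Step 3 — |x − y|_2 = 2^{-2} = 1/4.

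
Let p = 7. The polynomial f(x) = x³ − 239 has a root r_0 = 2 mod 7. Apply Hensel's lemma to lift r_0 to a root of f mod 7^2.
r_1 = 9 (mod 49)

Hensel: r_{i+1} = r_i − f(r_i)/f′(r_i) mod 7^{i+2}, where f′(x) = 3x². Iterate:
  r_0 = 2 (mod 7)
  r_1 = 9 (mod 49)
Final: r = 9 with f(r) ≡ 0 mod 7^2.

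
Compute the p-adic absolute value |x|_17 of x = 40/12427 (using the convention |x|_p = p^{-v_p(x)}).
|40/12427|_17 = 289

Step 1 — compute v_17(x) by factoring powers of 17 out of the numerator and denominator: v_17(40/12427) = -2. Step 2 — apply |x|_p = p^{-v_p(x)} = 17^{2} = 289.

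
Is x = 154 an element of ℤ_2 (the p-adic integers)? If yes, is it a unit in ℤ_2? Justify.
x ∈ ℤ_2 but not a unit; v_2(x) = 1 > 0

ℤ_2 = {x ∈ ℚ_2 : v_2(x) ≥ 0} and ℤ_2^× = {x ∈ ℤ_2 : v_2(x) = 0}. Here v_2(154) = v_2(num) − v_2(den) = 1; compare against these criteria.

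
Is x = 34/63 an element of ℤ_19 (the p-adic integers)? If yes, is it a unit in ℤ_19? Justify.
x ∈ ℤ_19^× (unit); v_19(x) = 0

ℤ_19 = {x ∈ ℚ_19 : v_19(x) ≥ 0} and ℤ_19^× = {x ∈ ℤ_19 : v_19(x) = 0}. Here v_19(34/63) = v_19(num) − v_19(den) = 0; compare against these criteria.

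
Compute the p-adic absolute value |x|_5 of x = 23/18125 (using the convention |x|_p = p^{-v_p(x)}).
|23/18125|_5 = 625

Step 1 — compute v_5(x) by factoring powers of 5 out of the numerator and denominator: v_5(23/18125) = -4. Step 2 — apply |x|_p = p^{-v_p(x)} = 5^{4} = 625.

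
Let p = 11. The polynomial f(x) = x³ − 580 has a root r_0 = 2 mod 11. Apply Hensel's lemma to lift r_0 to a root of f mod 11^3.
r_2 = 1058 (mod 1331)

Hensel: r_{i+1} = r_i − f(r_i)/f′(r_i) mod 11^{i+2}, where f′(x) = 3x². Iterate:
  r_0 = 2 (mod 11)
  r_1 = 90 (mod 121)
  r_2 = 1058 (mod 1331)
Final: r = 1058 with f(r) ≡ 0 mod 11^3.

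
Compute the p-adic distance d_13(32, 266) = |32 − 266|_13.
d_13(32, 266) = 1/13

Step 1 — x − y = 32 − 266 = -234. Step 2 — v_13(-234) = 1 (factor: -234 = −(13^1 · 18); the sign does not affect v_p). Step 3 — |x − y|_13 = 13^{-1} = 1/13.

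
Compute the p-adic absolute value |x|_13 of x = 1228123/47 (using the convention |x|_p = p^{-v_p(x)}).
|1228123/47|_13 = 1/28561

Step 1 — compute v_13(x) by factoring powers of 13 out of the numerator and denominator: v_13(1228123/47) = 4. Step 2 — apply |x|_p = p^{-v_p(x)} = 13^{-4} = 1/28561.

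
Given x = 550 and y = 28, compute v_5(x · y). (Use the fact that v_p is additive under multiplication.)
v_5(15400) = 2

v_p(x) = 2 (factor: 550 = 5^2 · 22); v_p(y) = 0 (factor: 28 = 5^0 · 28). Additivity: v_p(xy) = v_p(x) + v_p(y) = 2 + 0 = 2. (Direct check: xy = 15400 = 5^2 · (616).)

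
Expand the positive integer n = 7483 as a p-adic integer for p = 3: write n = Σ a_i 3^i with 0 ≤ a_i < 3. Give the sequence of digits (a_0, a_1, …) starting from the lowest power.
(a_0, a_1, …) = (1, 1, 0, 1, 2, 0, 1, 0, 1)

Repeated division by 3 gives the digits low-to-high: 7483 = 1 + 1·3^1 + 1·3^3 + 2·3^4 + 1·3^6 + 1·3^8. Digit sequence: (1, 1, 0, 1, 2, 0, 1, 0, 1).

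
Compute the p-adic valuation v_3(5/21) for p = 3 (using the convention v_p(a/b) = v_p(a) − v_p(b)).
v_3(5/21) = -1

Factor powers of 3 from the numerator and denominator of the reduced fraction: 5 = 3^0 · 5 and 21 = 3^1 · 7. Apply v_p(a/b) = v_p(a) − v_p(b): v_3(5/21) = 0 − 1 = -1.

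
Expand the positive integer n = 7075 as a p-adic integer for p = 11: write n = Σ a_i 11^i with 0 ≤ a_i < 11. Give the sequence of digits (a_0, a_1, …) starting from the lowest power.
(a_0, a_1, …) = (2, 5, 3, 5)

Repeated division by 11 gives the digits low-to-high: 7075 = 2 + 5·11^1 + 3·11^2 + 5·11^3. Digit sequence: (2, 5, 3, 5).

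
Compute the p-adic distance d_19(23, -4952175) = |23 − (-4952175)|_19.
d_19(23, -4952175) = 1/2476099

Step 1 — x − y = 23 − (-4952175) = 4952198. Step 2 — v_19(4952198) = 5 (factor: 4952198 = (19^5 · 2); the sign does not affect v_p). Step 3 — |x − y|_19 = 19^{-5} = 1/2476099.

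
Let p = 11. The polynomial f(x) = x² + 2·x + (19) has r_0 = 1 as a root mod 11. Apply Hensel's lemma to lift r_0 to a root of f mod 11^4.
r_3 = 8889 (mod 14641)

Hensel: r_{i+1} = r_i − f(r_i)·(f′(r_i))^{-1} mod 11^{i+2}, f′(x) = 2x + 2. Iterate:
  r_0 = 1 (mod 11)
  r_1 = 56 (mod 121)
  r_2 = 903 (mod 1331)
  r_3 = 8889 (mod 14641)
Final: r = 8889 satisfies f(r) ≡ 0 mod 11^4.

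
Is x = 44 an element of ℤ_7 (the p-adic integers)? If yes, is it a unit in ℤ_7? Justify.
x ∈ ℤ_7^× (unit); v_7(x) = 0

ℤ_7 = {x ∈ ℚ_7 : v_7(x) ≥ 0} and ℤ_7^× = {x ∈ ℤ_7 : v_7(x) = 0}. Here v_7(44) = v_7(num) − v_7(den) = 0; compare against these criteria.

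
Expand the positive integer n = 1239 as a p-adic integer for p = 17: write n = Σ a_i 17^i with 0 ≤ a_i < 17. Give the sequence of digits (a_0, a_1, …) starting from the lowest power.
(a_0, a_1, …) = (15, 4, 4)

Repeated division by 17 gives the digits low-to-high: 1239 = 15 + 4·17^1 + 4·17^2. Digit sequence: (15, 4, 4).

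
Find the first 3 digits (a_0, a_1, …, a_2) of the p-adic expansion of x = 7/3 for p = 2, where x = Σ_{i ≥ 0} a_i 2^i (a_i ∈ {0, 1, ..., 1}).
(a_0, …, a_2) = (1, 0, 1)

v_2(7/3) = 0 (numerator and denominator both coprime to 2), so x ∈ ℤ_2^×. Compute digits iteratively via a_i = x_i mod 2, x_{i+1} = (x_i − a_i)/2, with x_0 = x:
  x_0 = 7/3;  a_0 = 1;  x_1 = (x_0 − 1)/2 = 2/3
  x_1 = 2/3;  a_1 = 0;  x_2 = (x_1 − 0)/2 = 1/3
  x_2 = 1/3;  a_2 = 1;  x_3 = (x_2 − 1)/2 = -1/3
Digits: (1, 0, 1).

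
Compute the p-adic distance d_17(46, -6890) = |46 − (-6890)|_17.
d_17(46, -6890) = 1/289

Step 1 — x − y = 46 − (-6890) = 6936. Step 2 — v_17(6936) = 2 (factor: 6936 = (17^2 · 24); the sign does not affect v_p). Step 3 — |x − y|_17 = 17^{-2} = 1/289.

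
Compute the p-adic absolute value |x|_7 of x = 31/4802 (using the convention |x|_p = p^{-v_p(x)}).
|31/4802|_7 = 2401

Step 1 — compute v_7(x) by factoring powers of 7 out of the numerator and denominator: v_7(31/4802) = -4. Step 2 — apply |x|_p = p^{-v_p(x)} = 7^{4} = 2401.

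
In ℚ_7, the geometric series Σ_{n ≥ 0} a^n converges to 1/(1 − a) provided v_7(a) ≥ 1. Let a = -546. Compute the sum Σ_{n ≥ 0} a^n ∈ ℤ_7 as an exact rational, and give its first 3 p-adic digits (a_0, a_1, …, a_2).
Σ a^n = 1/(1 − a) = 1/547;  first 3 digits = (1, 6, 3)

v_7(a) = 1 ≥ 1, so the series converges in ℤ_7 to 1/(1 − a) = 1/(1 − (-546)) = 1/547. Expand this rational in ℤ_7: compute digits iteratively via d_i = x_i mod 7, x_{i+1} = (x_i − d_i)/7. The first 3 digits are (1, 6, 3).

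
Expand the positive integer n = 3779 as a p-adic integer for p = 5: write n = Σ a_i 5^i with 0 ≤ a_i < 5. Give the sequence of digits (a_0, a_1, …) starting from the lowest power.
(a_0, a_1, …) = (4, 0, 1, 0, 1, 1)

Repeated division by 5 gives the digits low-to-high: 3779 = 4 + 1·5^2 + 1·5^4 + 1·5^5. Digit sequence: (4, 0, 1, 0, 1, 1).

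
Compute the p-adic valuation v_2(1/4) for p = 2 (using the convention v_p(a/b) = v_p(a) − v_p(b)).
v_2(1/4) = -2

Factor powers of 2 from the numerator and denominator of the reduced fraction: 1 = 2^0 · 1 and 4 = 2^2 · 1. Apply v_p(a/b) = v_p(a) − v_p(b): v_2(1/4) = 0 − 2 = -2.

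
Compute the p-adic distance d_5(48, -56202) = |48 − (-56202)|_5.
d_5(48, -56202) = 1/3125

Step 1 — x − y = 48 − (-56202) = 56250. Step 2 — v_5(56250) = 5 (factor: 56250 = (5^5 · 18); the sign does not affect v_p). Step 3 — |x − y|_5 = 5^{-5} = 1/3125.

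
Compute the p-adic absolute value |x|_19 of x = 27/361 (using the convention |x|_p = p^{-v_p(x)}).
|27/361|_19 = 361

Step 1 — compute v_19(x) by factoring powers of 19 out of the numerator and denominator: v_19(27/361) = -2. Step 2 — apply |x|_p = p^{-v_p(x)} = 19^{2} = 361.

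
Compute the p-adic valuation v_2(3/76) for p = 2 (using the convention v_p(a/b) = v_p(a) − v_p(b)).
v_2(3/76) = -2

Factor powers of 2 from the numerator and denominator of the reduced fraction: 3 = 2^0 · 3 and 76 = 2^2 · 19. Apply v_p(a/b) = v_p(a) − v_p(b): v_2(3/76) = 0 − 2 = -2.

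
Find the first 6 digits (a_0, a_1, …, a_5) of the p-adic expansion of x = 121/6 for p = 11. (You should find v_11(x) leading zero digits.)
(a_0, …, a_5) = (0, 0, 2, 9, 1, 9)

v_11(121/6) = 2, so a_0 = ... = a_1 = 0. Factor out: x = 11^2 · u with u = 1/6 a unit in ℤ_11. Expand u iteratively via a_{v+i} = u_i mod 11, u_{i+1} = (u_i − a_{v+i})/11:
  u_0 = 1/6;  a_2 = 2;  u_1 = (u_0 − 2)/11 = -1/6
  u_1 = -1/6;  a_3 = 9;  u_2 = (u_1 − 9)/11 = -5/6
  u_2 = -5/6;  a_4 = 1;  u_3 = (u_2 − 1)/11 = -1/6
  u_3 = -1/6;  a_5 = 9;  u_4 = (u_3 − 9)/11 = -5/6
Digits: (0, 0, 2, 9, 1, 9).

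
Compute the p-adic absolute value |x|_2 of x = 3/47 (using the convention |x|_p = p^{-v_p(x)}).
|3/47|_2 = 1

Step 1 — compute v_2(x) by factoring powers of 2 out of the numerator and denominator: v_2(3/47) = 0. Step 2 — apply |x|_p = p^{-v_p(x)} = 2^{0} = 1.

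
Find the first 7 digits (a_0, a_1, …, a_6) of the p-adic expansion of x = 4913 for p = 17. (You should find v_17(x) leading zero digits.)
(a_0, …, a_6) = (0, 0, 0, 1, 0, 0, 0)

v_17(4913) = 3, so a_0 = ... = a_2 = 0. Factor out: x = 17^3 · u with u = 1 a unit in ℤ_17. Expand u iteratively via a_{v+i} = u_i mod 17, u_{i+1} = (u_i − a_{v+i})/17:
  u_0 = 1;  a_3 = 1;  u_1 = (u_0 − 1)/17 = 0
  u_1 = 0;  a_4 = 0;  u_2 = (u_1 − 0)/17 = 0
  u_2 = 0;  a_5 = 0;  u_3 = (u_2 − 0)/17 = 0
  u_3 = 0;  a_6 = 0;  u_4 = (u_3 − 0)/17 = 0
Digits: (0, 0, 0, 1, 0, 0, 0).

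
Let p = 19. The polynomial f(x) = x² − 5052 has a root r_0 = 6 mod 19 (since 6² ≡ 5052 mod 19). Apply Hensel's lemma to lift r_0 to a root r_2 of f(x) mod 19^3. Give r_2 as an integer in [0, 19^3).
r_2 = 1868 (mod 6859)

Hensel's recurrence: r_{i+1} = r_i − f(r_i)·(f′(r_i))^{-1} mod 19^{i+2}, with f′(x) = 2x. Iterate:
  r_0 = 6 (mod 19)
  r_1 = 63 (mod 361)
  r_2 = 1868 (mod 6859)
Final: r_2 = 1868, and one checks f(r_2) ≡ 0 mod 19^3.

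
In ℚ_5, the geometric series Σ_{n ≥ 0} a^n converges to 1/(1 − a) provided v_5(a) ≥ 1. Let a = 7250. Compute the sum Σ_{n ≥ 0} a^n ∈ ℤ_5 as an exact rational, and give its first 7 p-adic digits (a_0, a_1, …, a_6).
Σ a^n = 1/(1 − a) = -1/7249;  first 7 digits = (1, 0, 0, 3, 1, 2, 4)

v_5(a) = 3 ≥ 1, so the series converges in ℤ_5 to 1/(1 − a) = 1/(1 − 7250) = -1/7249. Expand this rational in ℤ_5: compute digits iteratively via d_i = x_i mod 5, x_{i+1} = (x_i − d_i)/5. The first 7 digits are (1, 0, 0, 3, 1, 2, 4).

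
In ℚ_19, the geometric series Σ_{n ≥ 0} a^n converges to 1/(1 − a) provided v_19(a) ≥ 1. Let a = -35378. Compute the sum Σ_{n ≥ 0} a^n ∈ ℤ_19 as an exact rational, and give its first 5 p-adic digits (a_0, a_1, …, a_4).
Σ a^n = 1/(1 − a) = 1/35379;  first 5 digits = (1, 0, 16, 13, 8)

v_19(a) = 2 ≥ 1, so the series converges in ℤ_19 to 1/(1 − a) = 1/(1 − (-35378)) = 1/35379. Expand this rational in ℤ_19: compute digits iteratively via d_i = x_i mod 19, x_{i+1} = (x_i − d_i)/19. The first 5 digits are (1, 0, 16, 13, 8).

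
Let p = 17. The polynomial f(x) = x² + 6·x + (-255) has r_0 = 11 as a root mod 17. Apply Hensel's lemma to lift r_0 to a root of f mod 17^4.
r_3 = 13968 (mod 83521)

Hensel: r_{i+1} = r_i − f(r_i)·(f′(r_i))^{-1} mod 17^{i+2}, f′(x) = 2x + 6. Iterate:
  r_0 = 11 (mod 17)
  r_1 = 96 (mod 289)
  r_2 = 4142 (mod 4913)
  r_3 = 13968 (mod 83521)
Final: r = 13968 satisfies f(r) ≡ 0 mod 17^4.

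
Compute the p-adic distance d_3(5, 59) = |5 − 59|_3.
d_3(5, 59) = 1/27

Step 1 — x − y = 5 − 59 = -54. Step 2 — v_3(-54) = 3 (factor: -54 = −(3^3 · 2); the sign does not affect v_p). Step 3 — |x − y|_3 = 3^{-3} = 1/27.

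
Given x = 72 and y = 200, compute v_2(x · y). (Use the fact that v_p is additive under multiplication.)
v_2(14400) = 6

v_p(x) = 3 (factor: 72 = 2^3 · 9); v_p(y) = 3 (factor: 200 = 2^3 · 25). Additivity: v_p(xy) = v_p(x) + v_p(y) = 3 + 3 = 6. (Direct check: xy = 14400 = 2^6 · (225).)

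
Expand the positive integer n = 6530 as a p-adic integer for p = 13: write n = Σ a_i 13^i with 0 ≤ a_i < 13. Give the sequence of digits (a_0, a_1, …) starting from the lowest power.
(a_0, a_1, …) = (4, 8, 12, 2)

Repeated division by 13 gives the digits low-to-high: 6530 = 4 + 8·13^1 + 12·13^2 + 2·13^3. Digit sequence: (4, 8, 12, 2).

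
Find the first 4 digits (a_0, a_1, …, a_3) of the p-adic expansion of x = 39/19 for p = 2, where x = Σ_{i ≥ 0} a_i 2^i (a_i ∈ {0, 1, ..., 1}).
(a_0, …, a_3) = (1, 0, 1, 1)

v_2(39/19) = 0 (numerator and denominator both coprime to 2), so x ∈ ℤ_2^×. Compute digits iteratively via a_i = x_i mod 2, x_{i+1} = (x_i − a_i)/2, with x_0 = x:
  x_0 = 39/19;  a_0 = 1;  x_1 = (x_0 − 1)/2 = 10/19
  x_1 = 10/19;  a_1 = 0;  x_2 = (x_1 − 0)/2 = 5/19
  x_2 = 5/19;  a_2 = 1;  x_3 = (x_2 − 1)/2 = -7/19
  x_3 = -7/19;  a_3 = 1;  x_4 = (x_3 − 1)/2 = -13/19
Digits: (1, 0, 1, 1).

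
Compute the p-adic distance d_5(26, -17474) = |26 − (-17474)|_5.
d_5(26, -17474) = 1/625

Step 1 — x − y = 26 − (-17474) = 17500. Step 2 — v_5(17500) = 4 (factor: 17500 = (5^4 · 28); the sign does not affect v_p). Step 3 — |x − y|_5 = 5^{-4} = 1/625.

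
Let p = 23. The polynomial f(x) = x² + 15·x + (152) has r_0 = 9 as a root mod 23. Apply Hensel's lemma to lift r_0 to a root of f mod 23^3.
r_2 = 9071 (mod 12167)

Hensel: r_{i+1} = r_i − f(r_i)·(f′(r_i))^{-1} mod 23^{i+2}, f′(x) = 2x + 15. Iterate:
  r_0 = 9 (mod 23)
  r_1 = 78 (mod 529)
  r_2 = 9071 (mod 12167)
Final: r = 9071 satisfies f(r) ≡ 0 mod 23^3.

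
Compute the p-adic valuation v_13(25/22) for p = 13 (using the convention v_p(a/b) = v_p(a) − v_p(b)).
v_13(25/22) = 0

Factor powers of 13 from the numerator and denominator of the reduced fraction: 25 = 13^0 · 25 and 22 = 13^0 · 22. Apply v_p(a/b) = v_p(a) − v_p(b): v_13(25/22) = 0 − 0 = 0.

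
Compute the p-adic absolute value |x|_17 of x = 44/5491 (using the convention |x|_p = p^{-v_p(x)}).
|44/5491|_17 = 289

Step 1 — compute v_17(x) by factoring powers of 17 out of the numerator and denominator: v_17(44/5491) = -2. Step 2 — apply |x|_p = p^{-v_p(x)} = 17^{2} = 289.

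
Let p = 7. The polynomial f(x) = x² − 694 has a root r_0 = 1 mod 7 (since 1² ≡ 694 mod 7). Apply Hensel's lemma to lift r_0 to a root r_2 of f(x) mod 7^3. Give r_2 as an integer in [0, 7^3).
r_2 = 127 (mod 343)

Hensel's recurrence: r_{i+1} = r_i − f(r_i)·(f′(r_i))^{-1} mod 7^{i+2}, with f′(x) = 2x. Iterate:
  r_0 = 1 (mod 7)
  r_1 = 29 (mod 49)
  r_2 = 127 (mod 343)
Final: r_2 = 127, and one checks f(r_2) ≡ 0 mod 7^3.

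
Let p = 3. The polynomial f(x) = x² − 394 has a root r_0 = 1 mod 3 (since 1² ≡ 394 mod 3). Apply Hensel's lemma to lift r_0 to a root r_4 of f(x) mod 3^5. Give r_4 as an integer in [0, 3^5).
r_4 = 112 (mod 243)

Hensel's recurrence: r_{i+1} = r_i − f(r_i)·(f′(r_i))^{-1} mod 3^{i+2}, with f′(x) = 2x. Iterate:
  r_0 = 1 (mod 3)
  r_1 = 4 (mod 9)
  r_2 = 4 (mod 27)
  r_3 = 31 (mod 81)
  r_4 = 112 (mod 243)
Final: r_4 = 112, and one checks f(r_4) ≡ 0 mod 3^5.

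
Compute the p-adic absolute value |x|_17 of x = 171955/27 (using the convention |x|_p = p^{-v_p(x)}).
|171955/27|_17 = 1/4913

Step 1 — compute v_17(x) by factoring powers of 17 out of the numerator and denominator: v_17(171955/27) = 3. Step 2 — apply |x|_p = p^{-v_p(x)} = 17^{-3} = 1/4913.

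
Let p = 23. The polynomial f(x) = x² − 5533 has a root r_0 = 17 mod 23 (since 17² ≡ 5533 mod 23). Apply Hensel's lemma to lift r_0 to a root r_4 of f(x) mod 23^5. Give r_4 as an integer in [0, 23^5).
r_4 = 4161752 (mod 6436343)

Hensel's recurrence: r_{i+1} = r_i − f(r_i)·(f′(r_i))^{-1} mod 23^{i+2}, with f′(x) = 2x. Iterate:
  r_0 = 17 (mod 23)
  r_1 = 109 (mod 529)
  r_2 = 638 (mod 12167)
  r_3 = 243978 (mod 279841)
  r_4 = 4161752 (mod 6436343)
Final: r_4 = 4161752, and one checks f(r_4) ≡ 0 mod 23^5.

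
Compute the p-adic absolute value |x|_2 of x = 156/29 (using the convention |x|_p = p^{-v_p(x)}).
|156/29|_2 = 1/4

Step 1 — compute v_2(x) by factoring powers of 2 out of the numerator and denominator: v_2(156/29) = 2. Step 2 — apply |x|_p = p^{-v_p(x)} = 2^{-2} = 1/4.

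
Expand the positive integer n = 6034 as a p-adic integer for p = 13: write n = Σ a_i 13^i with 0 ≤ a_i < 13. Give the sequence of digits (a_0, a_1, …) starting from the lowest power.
(a_0, a_1, …) = (2, 9, 9, 2)

Repeated division by 13 gives the digits low-to-high: 6034 = 2 + 9·13^1 + 9·13^2 + 2·13^3. Digit sequence: (2, 9, 9, 2).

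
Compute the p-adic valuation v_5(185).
v_5(185) = 1

v_5(n) is the largest exponent k such that 5^k divides n. Factor out: 185 = 5^1 · 37. (Sign doesn't affect v_p.) So v_5(185) = 1.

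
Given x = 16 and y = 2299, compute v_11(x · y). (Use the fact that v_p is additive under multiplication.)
v_11(36784) = 2

v_p(x) = 0 (factor: 16 = 11^0 · 16); v_p(y) = 2 (factor: 2299 = 11^2 · 19). Additivity: v_p(xy) = v_p(x) + v_p(y) = 0 + 2 = 2. (Direct check: xy = 36784 = 11^2 · (304).)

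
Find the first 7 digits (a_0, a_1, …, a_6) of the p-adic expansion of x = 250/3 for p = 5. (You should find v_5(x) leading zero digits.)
(a_0, …, a_6) = (0, 0, 0, 4, 1, 3, 1)

v_5(250/3) = 3, so a_0 = ... = a_2 = 0. Factor out: x = 5^3 · u with u = 2/3 a unit in ℤ_5. Expand u iteratively via a_{v+i} = u_i mod 5, u_{i+1} = (u_i − a_{v+i})/5:
  u_0 = 2/3;  a_3 = 4;  u_1 = (u_0 − 4)/5 = -2/3
  u_1 = -2/3;  a_4 = 1;  u_2 = (u_1 − 1)/5 = -1/3
  u_2 = -1/3;  a_5 = 3;  u_3 = (u_2 − 3)/5 = -2/3
  u_3 = -2/3;  a_6 = 1;  u_4 = (u_3 − 1)/5 = -1/3
Digits: (0, 0, 0, 4, 1, 3, 1).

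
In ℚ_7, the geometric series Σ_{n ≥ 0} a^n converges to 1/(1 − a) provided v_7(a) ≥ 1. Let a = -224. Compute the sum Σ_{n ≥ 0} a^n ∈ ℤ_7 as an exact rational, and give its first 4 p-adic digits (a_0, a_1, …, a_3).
Σ a^n = 1/(1 − a) = 1/225;  first 4 digits = (1, 3, 4, 4)

v_7(a) = 1 ≥ 1, so the series converges in ℤ_7 to 1/(1 − a) = 1/(1 − (-224)) = 1/225. Expand this rational in ℤ_7: compute digits iteratively via d_i = x_i mod 7, x_{i+1} = (x_i − d_i)/7. The first 4 digits are (1, 3, 4, 4).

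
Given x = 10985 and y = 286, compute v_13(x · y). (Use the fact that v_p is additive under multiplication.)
v_13(3141710) = 4

v_p(x) = 3 (factor: 10985 = 13^3 · 5); v_p(y) = 1 (factor: 286 = 13^1 · 22). Additivity: v_p(xy) = v_p(x) + v_p(y) = 3 + 1 = 4. (Direct check: xy = 3141710 = 13^4 · (110).)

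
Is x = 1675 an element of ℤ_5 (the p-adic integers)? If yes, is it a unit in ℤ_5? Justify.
x ∈ ℤ_5 but not a unit; v_5(x) = 2 > 0

ℤ_5 = {x ∈ ℚ_5 : v_5(x) ≥ 0} and ℤ_5^× = {x ∈ ℤ_5 : v_5(x) = 0}. Here v_5(1675) = v_5(num) − v_5(den) = 2; compare against these criteria.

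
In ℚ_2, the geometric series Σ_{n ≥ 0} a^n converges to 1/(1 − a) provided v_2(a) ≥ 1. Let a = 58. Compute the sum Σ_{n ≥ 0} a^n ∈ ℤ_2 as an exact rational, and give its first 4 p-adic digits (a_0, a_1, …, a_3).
Σ a^n = 1/(1 − a) = -1/57;  first 4 digits = (1, 1, 1, 0)

v_2(a) = 1 ≥ 1, so the series converges in ℤ_2 to 1/(1 − a) = 1/(1 − 58) = -1/57. Expand this rational in ℤ_2: compute digits iteratively via d_i = x_i mod 2, x_{i+1} = (x_i − d_i)/2. The first 4 digits are (1, 1, 1, 0).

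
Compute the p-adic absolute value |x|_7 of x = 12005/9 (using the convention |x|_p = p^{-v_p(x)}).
|12005/9|_7 = 1/2401

Step 1 — compute v_7(x) by factoring powers of 7 out of the numerator and denominator: v_7(12005/9) = 4. Step 2 — apply |x|_p = p^{-v_p(x)} = 7^{-4} = 1/2401.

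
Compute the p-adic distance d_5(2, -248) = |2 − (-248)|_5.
d_5(2, -248) = 1/125

Step 1 — x − y = 2 − (-248) = 250. Step 2 — v_5(250) = 3 (factor: 250 = (5^3 · 2); the sign does not affect v_p). Step 3 — |x − y|_5 = 5^{-3} = 1/125.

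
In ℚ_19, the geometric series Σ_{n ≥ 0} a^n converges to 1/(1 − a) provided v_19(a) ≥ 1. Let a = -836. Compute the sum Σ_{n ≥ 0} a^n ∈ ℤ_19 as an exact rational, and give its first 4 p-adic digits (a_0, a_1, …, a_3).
Σ a^n = 1/(1 − a) = 1/837;  first 4 digits = (1, 13, 14, 18)

v_19(a) = 1 ≥ 1, so the series converges in ℤ_19 to 1/(1 − a) = 1/(1 − (-836)) = 1/837. Expand this rational in ℤ_19: compute digits iteratively via d_i = x_i mod 19, x_{i+1} = (x_i − d_i)/19. The first 4 digits are (1, 13, 14, 18).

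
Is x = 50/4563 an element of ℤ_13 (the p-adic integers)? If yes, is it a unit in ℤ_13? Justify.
x ∉ ℤ_13 (v_13(x) = -2 < 0)

ℤ_13 = {x ∈ ℚ_13 : v_13(x) ≥ 0} and ℤ_13^× = {x ∈ ℤ_13 : v_13(x) = 0}. Here v_13(50/4563) = v_13(num) − v_13(den) = -2; compare against these criteria.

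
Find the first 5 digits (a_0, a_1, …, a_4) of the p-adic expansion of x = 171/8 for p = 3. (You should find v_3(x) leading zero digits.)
(a_0, …, a_4) = (0, 0, 2, 2, 2)

v_3(171/8) = 2, so a_0 = ... = a_1 = 0. Factor out: x = 3^2 · u with u = 19/8 a unit in ℤ_3. Expand u iteratively via a_{v+i} = u_i mod 3, u_{i+1} = (u_i − a_{v+i})/3:
  u_0 = 19/8;  a_2 = 2;  u_1 = (u_0 − 2)/3 = 1/8
  u_1 = 1/8;  a_3 = 2;  u_2 = (u_1 − 2)/3 = -5/8
  u_2 = -5/8;  a_4 = 2;  u_3 = (u_2 − 2)/3 = -7/8
Digits: (0, 0, 2, 2, 2).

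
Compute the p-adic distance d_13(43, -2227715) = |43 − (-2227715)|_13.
d_13(43, -2227715) = 1/371293

Step 1 — x − y = 43 − (-2227715) = 2227758. Step 2 — v_13(2227758) = 5 (factor: 2227758 = (13^5 · 6); the sign does not affect v_p). Step 3 — |x − y|_13 = 13^{-5} = 1/371293.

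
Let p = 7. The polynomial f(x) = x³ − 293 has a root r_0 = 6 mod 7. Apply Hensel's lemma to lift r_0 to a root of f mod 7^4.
r_3 = 97 (mod 2401)

Hensel: r_{i+1} = r_i − f(r_i)/f′(r_i) mod 7^{i+2}, where f′(x) = 3x². Iterate:
  r_0 = 6 (mod 7)
  r_1 = 48 (mod 49)
  r_2 = 97 (mod 343)
  r_3 = 97 (mod 2401)
Final: r = 97 with f(r) ≡ 0 mod 7^4.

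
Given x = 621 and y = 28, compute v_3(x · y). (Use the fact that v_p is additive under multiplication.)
v_3(17388) = 3

v_p(x) = 3 (factor: 621 = 3^3 · 23); v_p(y) = 0 (factor: 28 = 3^0 · 28). Additivity: v_p(xy) = v_p(x) + v_p(y) = 3 + 0 = 3. (Direct check: xy = 17388 = 3^3 · (644).)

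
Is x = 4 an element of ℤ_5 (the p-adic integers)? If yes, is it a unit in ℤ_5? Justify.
x ∈ ℤ_5^× (unit); v_5(x) = 0

ℤ_5 = {x ∈ ℚ_5 : v_5(x) ≥ 0} and ℤ_5^× = {x ∈ ℤ_5 : v_5(x) = 0}. Here v_5(4) = v_5(num) − v_5(den) = 0; compare against these criteria.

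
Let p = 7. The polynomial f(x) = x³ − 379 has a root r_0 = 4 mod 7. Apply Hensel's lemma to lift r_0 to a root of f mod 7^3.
r_2 = 179 (mod 343)

Hensel: r_{i+1} = r_i − f(r_i)/f′(r_i) mod 7^{i+2}, where f′(x) = 3x². Iterate:
  r_0 = 4 (mod 7)
  r_1 = 32 (mod 49)
  r_2 = 179 (mod 343)
Final: r = 179 with f(r) ≡ 0 mod 7^3.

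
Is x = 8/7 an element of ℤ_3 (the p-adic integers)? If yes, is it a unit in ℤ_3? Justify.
x ∈ ℤ_3^× (unit); v_3(x) = 0

ℤ_3 = {x ∈ ℚ_3 : v_3(x) ≥ 0} and ℤ_3^× = {x ∈ ℤ_3 : v_3(x) = 0}. Here v_3(8/7) = v_3(num) − v_3(den) = 0; compare against these criteria.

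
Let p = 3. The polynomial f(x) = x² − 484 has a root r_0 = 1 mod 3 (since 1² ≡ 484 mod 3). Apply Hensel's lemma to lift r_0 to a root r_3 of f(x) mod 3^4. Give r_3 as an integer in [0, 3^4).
r_3 = 22 (mod 81)

Hensel's recurrence: r_{i+1} = r_i − f(r_i)·(f′(r_i))^{-1} mod 3^{i+2}, with f′(x) = 2x. Iterate:
  r_0 = 1 (mod 3)
  r_1 = 4 (mod 9)
  r_2 = 22 (mod 27)
  r_3 = 22 (mod 81)
Final: r_3 = 22, and one checks f(r_3) ≡ 0 mod 3^4.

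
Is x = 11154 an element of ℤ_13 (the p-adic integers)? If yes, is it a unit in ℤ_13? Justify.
x ∈ ℤ_13 but not a unit; v_13(x) = 2 > 0

ℤ_13 = {x ∈ ℚ_13 : v_13(x) ≥ 0} and ℤ_13^× = {x ∈ ℤ_13 : v_13(x) = 0}. Here v_13(11154) = v_13(num) − v_13(den) = 2; compare against these criteria.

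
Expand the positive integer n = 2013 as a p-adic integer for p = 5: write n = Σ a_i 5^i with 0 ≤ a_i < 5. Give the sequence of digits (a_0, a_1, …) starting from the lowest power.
(a_0, a_1, …) = (3, 2, 0, 1, 3)

Repeated division by 5 gives the digits low-to-high: 2013 = 3 + 2·5^1 + 1·5^3 + 3·5^4. Digit sequence: (3, 2, 0, 1, 3).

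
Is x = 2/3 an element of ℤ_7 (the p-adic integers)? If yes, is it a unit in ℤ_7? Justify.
x ∈ ℤ_7^× (unit); v_7(x) = 0

ℤ_7 = {x ∈ ℚ_7 : v_7(x) ≥ 0} and ℤ_7^× = {x ∈ ℤ_7 : v_7(x) = 0}. Here v_7(2/3) = v_7(num) − v_7(den) = 0; compare against these criteria.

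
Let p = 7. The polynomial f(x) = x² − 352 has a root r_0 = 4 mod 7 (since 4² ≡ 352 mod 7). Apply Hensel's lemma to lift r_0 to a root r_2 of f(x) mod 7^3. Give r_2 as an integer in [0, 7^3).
r_2 = 340 (mod 343)

Hensel's recurrence: r_{i+1} = r_i − f(r_i)·(f′(r_i))^{-1} mod 7^{i+2}, with f′(x) = 2x. Iterate:
  r_0 = 4 (mod 7)
  r_1 = 46 (mod 49)
  r_2 = 340 (mod 343)
Final: r_2 = 340, and one checks f(r_2) ≡ 0 mod 7^3.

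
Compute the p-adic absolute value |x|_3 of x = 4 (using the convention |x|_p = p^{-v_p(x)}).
|4|_3 = 1

Step 1 — compute v_3(x) by factoring powers of 3 out of the numerator and denominator: v_3(4) = 0. Step 2 — apply |x|_p = p^{-v_p(x)} = 3^{0} = 1.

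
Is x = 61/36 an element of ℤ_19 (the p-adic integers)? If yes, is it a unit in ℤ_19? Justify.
x ∈ ℤ_19^× (unit); v_19(x) = 0

ℤ_19 = {x ∈ ℚ_19 : v_19(x) ≥ 0} and ℤ_19^× = {x ∈ ℤ_19 : v_19(x) = 0}. Here v_19(61/36) = v_19(num) − v_19(den) = 0; compare against these criteria.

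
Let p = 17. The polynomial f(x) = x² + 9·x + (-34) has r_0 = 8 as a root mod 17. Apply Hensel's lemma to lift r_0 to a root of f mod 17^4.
r_3 = 10327 (mod 83521)

Hensel: r_{i+1} = r_i − f(r_i)·(f′(r_i))^{-1} mod 17^{i+2}, f′(x) = 2x + 9. Iterate:
  r_0 = 8 (mod 17)
  r_1 = 212 (mod 289)
  r_2 = 501 (mod 4913)
  r_3 = 10327 (mod 83521)
Final: r = 10327 satisfies f(r) ≡ 0 mod 17^4.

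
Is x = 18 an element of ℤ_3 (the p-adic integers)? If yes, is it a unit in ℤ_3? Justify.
x ∈ ℤ_3 but not a unit; v_3(x) = 2 > 0

ℤ_3 = {x ∈ ℚ_3 : v_3(x) ≥ 0} and ℤ_3^× = {x ∈ ℤ_3 : v_3(x) = 0}. Here v_3(18) = v_3(num) − v_3(den) = 2; compare against these criteria.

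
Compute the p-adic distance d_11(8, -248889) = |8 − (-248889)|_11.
d_11(8, -248889) = 1/14641

Step 1 — x − y = 8 − (-248889) = 248897. Step 2 — v_11(248897) = 4 (factor: 248897 = (11^4 · 17); the sign does not affect v_p). Step 3 — |x − y|_11 = 11^{-4} = 1/14641.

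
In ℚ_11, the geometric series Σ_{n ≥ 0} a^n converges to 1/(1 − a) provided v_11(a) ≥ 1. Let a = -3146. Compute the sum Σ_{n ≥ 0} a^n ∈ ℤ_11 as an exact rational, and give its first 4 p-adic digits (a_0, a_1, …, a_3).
Σ a^n = 1/(1 − a) = 1/3147;  first 4 digits = (1, 0, 7, 8)

v_11(a) = 2 ≥ 1, so the series converges in ℤ_11 to 1/(1 − a) = 1/(1 − (-3146)) = 1/3147. Expand this rational in ℤ_11: compute digits iteratively via d_i = x_i mod 11, x_{i+1} = (x_i − d_i)/11. The first 4 digits are (1, 0, 7, 8).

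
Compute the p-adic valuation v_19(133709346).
v_19(133709346) = 5

v_19(n) is the largest exponent k such that 19^k divides n. Factor out: 133709346 = 19^5 · 54. (Sign doesn't affect v_p.) So v_19(133709346) = 5.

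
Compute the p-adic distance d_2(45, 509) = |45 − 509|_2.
d_2(45, 509) = 1/16

Step 1 — x − y = 45 − 509 = -464. Step 2 — v_2(-464) = 4 (factor: -464 = −(2^4 · 29); the sign does not affect v_p). Step 3 — |x − y|_2 = 2^{-4} = 1/16.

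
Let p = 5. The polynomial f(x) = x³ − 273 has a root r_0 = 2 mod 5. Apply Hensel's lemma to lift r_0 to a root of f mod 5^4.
r_3 = 147 (mod 625)

Hensel: r_{i+1} = r_i − f(r_i)/f′(r_i) mod 5^{i+2}, where f′(x) = 3x². Iterate:
  r_0 = 2 (mod 5)
  r_1 = 22 (mod 25)
  r_2 = 22 (mod 125)
  r_3 = 147 (mod 625)
Final: r = 147 with f(r) ≡ 0 mod 5^4.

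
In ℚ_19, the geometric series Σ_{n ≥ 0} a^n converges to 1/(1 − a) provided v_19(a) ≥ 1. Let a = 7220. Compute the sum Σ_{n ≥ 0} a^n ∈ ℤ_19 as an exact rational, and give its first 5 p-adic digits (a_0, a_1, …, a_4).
Σ a^n = 1/(1 − a) = -1/7219;  first 5 digits = (1, 0, 1, 1, 1)

v_19(a) = 2 ≥ 1, so the series converges in ℤ_19 to 1/(1 − a) = 1/(1 − 7220) = -1/7219. Expand this rational in ℤ_19: compute digits iteratively via d_i = x_i mod 19, x_{i+1} = (x_i − d_i)/19. The first 5 digits are (1, 0, 1, 1, 1).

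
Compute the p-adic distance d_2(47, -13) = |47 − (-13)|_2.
d_2(47, -13) = 1/4

Step 1 — x − y = 47 − (-13) = 60. Step 2 — v_2(60) = 2 (factor: 60 = (2^2 · 15); the sign does not affect v_p). Step 3 — |x − y|_2 = 2^{-2} = 1/4.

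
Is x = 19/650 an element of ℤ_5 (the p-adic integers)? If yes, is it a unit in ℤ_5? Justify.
x ∉ ℤ_5 (v_5(x) = -2 < 0)

ℤ_5 = {x ∈ ℚ_5 : v_5(x) ≥ 0} and ℤ_5^× = {x ∈ ℤ_5 : v_5(x) = 0}. Here v_5(19/650) = v_5(num) − v_5(den) = -2; compare against these criteria.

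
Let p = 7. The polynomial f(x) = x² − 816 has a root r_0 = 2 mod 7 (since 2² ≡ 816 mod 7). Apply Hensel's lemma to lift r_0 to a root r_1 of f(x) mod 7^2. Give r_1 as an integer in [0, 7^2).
r_1 = 9 (mod 49)

Hensel's recurrence: r_{i+1} = r_i − f(r_i)·(f′(r_i))^{-1} mod 7^{i+2}, with f′(x) = 2x. Iterate:
  r_0 = 2 (mod 7)
  r_1 = 9 (mod 49)
Final: r_1 = 9, and one checks f(r_1) ≡ 0 mod 7^2.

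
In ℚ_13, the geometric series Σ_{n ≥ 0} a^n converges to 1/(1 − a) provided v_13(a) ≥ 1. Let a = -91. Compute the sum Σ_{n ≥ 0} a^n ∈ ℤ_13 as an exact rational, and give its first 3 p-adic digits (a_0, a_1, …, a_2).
Σ a^n = 1/(1 − a) = 1/92;  first 3 digits = (1, 6, 9)

v_13(a) = 1 ≥ 1, so the series converges in ℤ_13 to 1/(1 − a) = 1/(1 − (-91)) = 1/92. Expand this rational in ℤ_13: compute digits iteratively via d_i = x_i mod 13, x_{i+1} = (x_i − d_i)/13. The first 3 digits are (1, 6, 9).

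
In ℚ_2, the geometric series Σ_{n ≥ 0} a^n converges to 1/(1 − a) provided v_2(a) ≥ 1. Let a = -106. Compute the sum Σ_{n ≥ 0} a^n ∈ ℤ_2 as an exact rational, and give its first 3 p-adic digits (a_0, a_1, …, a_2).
Σ a^n = 1/(1 − a) = 1/107;  first 3 digits = (1, 1, 0)

v_2(a) = 1 ≥ 1, so the series converges in ℤ_2 to 1/(1 − a) = 1/(1 − (-106)) = 1/107. Expand this rational in ℤ_2: compute digits iteratively via d_i = x_i mod 2, x_{i+1} = (x_i − d_i)/2. The first 3 digits are (1, 1, 0).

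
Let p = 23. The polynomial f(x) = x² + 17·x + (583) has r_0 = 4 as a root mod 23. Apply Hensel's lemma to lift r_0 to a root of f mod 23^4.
r_3 = 101503 (mod 279841)

Hensel: r_{i+1} = r_i − f(r_i)·(f′(r_i))^{-1} mod 23^{i+2}, f′(x) = 2x + 17. Iterate:
  r_0 = 4 (mod 23)
  r_1 = 464 (mod 529)
  r_2 = 4167 (mod 12167)
  r_3 = 101503 (mod 279841)
Final: r = 101503 satisfies f(r) ≡ 0 mod 23^4.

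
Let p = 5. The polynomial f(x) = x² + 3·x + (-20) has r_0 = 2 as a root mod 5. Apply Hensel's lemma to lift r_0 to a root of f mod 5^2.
r_1 = 7 (mod 25)

Hensel: r_{i+1} = r_i − f(r_i)·(f′(r_i))^{-1} mod 5^{i+2}, f′(x) = 2x + 3. Iterate:
  r_0 = 2 (mod 5)
  r_1 = 7 (mod 25)
Final: r = 7 satisfies f(r) ≡ 0 mod 5^2.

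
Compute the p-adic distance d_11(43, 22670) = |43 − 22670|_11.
d_11(43, 22670) = 1/1331

Step 1 — x − y = 43 − 22670 = -22627. Step 2 — v_11(-22627) = 3 (factor: -22627 = −(11^3 · 17); the sign does not affect v_p). Step 3 — |x − y|_11 = 11^{-3} = 1/1331.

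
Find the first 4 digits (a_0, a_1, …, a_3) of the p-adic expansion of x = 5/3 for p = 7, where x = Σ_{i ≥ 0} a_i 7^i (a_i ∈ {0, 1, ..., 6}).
(a_0, …, a_3) = (4, 2, 2, 2)

v_7(5/3) = 0 (numerator and denominator both coprime to 7), so x ∈ ℤ_7^×. Compute digits iteratively via a_i = x_i mod 7, x_{i+1} = (x_i − a_i)/7, with x_0 = x:
  x_0 = 5/3;  a_0 = 4;  x_1 = (x_0 − 4)/7 = -1/3
  x_1 = -1/3;  a_1 = 2;  x_2 = (x_1 − 2)/7 = -1/3
  x_2 = -1/3;  a_2 = 2;  x_3 = (x_2 − 2)/7 = -1/3
  x_3 = -1/3;  a_3 = 2;  x_4 = (x_3 − 2)/7 = -1/3
Digits: (4, 2, 2, 2).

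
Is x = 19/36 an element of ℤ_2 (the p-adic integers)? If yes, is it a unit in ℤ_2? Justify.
x ∉ ℤ_2 (v_2(x) = -2 < 0)

ℤ_2 = {x ∈ ℚ_2 : v_2(x) ≥ 0} and ℤ_2^× = {x ∈ ℤ_2 : v_2(x) = 0}. Here v_2(19/36) = v_2(num) − v_2(den) = -2; compare against these criteria.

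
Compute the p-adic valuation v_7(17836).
v_7(17836) = 3

v_7(n) is the largest exponent k such that 7^k divides n. Factor out: 17836 = 7^3 · 52. (Sign doesn't affect v_p.) So v_7(17836) = 3.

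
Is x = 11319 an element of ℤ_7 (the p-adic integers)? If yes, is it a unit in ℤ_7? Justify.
x ∈ ℤ_7 but not a unit; v_7(x) = 3 > 0

ℤ_7 = {x ∈ ℚ_7 : v_7(x) ≥ 0} and ℤ_7^× = {x ∈ ℤ_7 : v_7(x) = 0}. Here v_7(11319) = v_7(num) − v_7(den) = 3; compare against these criteria.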